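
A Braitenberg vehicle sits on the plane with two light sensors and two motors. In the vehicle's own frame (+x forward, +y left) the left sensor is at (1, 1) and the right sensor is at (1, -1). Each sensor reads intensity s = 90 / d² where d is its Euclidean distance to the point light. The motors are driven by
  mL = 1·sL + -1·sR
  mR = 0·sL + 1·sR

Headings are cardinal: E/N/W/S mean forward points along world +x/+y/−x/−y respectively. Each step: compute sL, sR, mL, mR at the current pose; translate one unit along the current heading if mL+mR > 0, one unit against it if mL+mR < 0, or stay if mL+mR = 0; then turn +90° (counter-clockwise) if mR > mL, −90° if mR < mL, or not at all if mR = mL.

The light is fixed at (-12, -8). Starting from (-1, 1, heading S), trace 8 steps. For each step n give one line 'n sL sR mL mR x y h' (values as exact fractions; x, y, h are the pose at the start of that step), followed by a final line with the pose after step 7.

0 45/104 45/82 -495/4264 45/82 -1 1 S
1 2/5 90/193 -64/965 90/193 -1 0 E
2 45/101 9/25 216/2525 9/25 0 0 N
3 18/37 90/221 648/8177 90/221 0 1 W
4 45/104 45/82 -495/4264 45/82 -1 1 S
5 2/5 90/193 -64/965 90/193 -1 0 E
6 45/101 9/25 216/2525 9/25 0 0 N
7 18/37 90/221 648/8177 90/221 0 1 W
final -1 1 S

n=0: pose=(-1,1,S); sL=45/104, sR=45/82; mL=-495/4264, mR=45/82; mL+mR=45/104 → advance +1; mR−mL=2835/4264 → turn +1·90°
n=1: pose=(-1,0,E); sL=2/5, sR=90/193; mL=-64/965, mR=90/193; mL+mR=2/5 → advance +1; mR−mL=514/965 → turn +1·90°
n=2: pose=(0,0,N); sL=45/101, sR=9/25; mL=216/2525, mR=9/25; mL+mR=45/101 → advance +1; mR−mL=693/2525 → turn +1·90°
n=3: pose=(0,1,W); sL=18/37, sR=90/221; mL=648/8177, mR=90/221; mL+mR=18/37 → advance +1; mR−mL=2682/8177 → turn +1·90°
n=4: pose=(-1,1,S); sL=45/104, sR=45/82; mL=-495/4264, mR=45/82; mL+mR=45/104 → advance +1; mR−mL=2835/4264 → turn +1·90°
n=5: pose=(-1,0,E); sL=2/5, sR=90/193; mL=-64/965, mR=90/193; mL+mR=2/5 → advance +1; mR−mL=514/965 → turn +1·90°
n=6: pose=(0,0,N); sL=45/101, sR=9/25; mL=216/2525, mR=9/25; mL+mR=45/101 → advance +1; mR−mL=693/2525 → turn +1·90°
n=7: pose=(0,1,W); sL=18/37, sR=90/221; mL=648/8177, mR=90/221; mL+mR=18/37 → advance +1; mR−mL=2682/8177 → turn +1·90°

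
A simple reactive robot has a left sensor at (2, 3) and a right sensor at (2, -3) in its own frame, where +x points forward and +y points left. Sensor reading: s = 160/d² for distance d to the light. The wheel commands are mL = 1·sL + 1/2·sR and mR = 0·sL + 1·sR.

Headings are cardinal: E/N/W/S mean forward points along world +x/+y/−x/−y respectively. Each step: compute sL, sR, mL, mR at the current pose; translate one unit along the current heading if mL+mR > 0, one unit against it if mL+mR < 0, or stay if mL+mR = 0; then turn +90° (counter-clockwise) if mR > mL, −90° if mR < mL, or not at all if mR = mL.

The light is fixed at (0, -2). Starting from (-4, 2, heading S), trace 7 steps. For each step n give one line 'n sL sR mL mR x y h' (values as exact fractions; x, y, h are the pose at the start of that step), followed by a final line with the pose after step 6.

0 32 160/53 1776/53 160/53 -4 2 S
1 40/9 20/9 50/9 20/9 -4 1 W
2 160/89 160/29 11760/2581 160/29 -5 1 N
3 16/5 80/49 984/245 80/49 -5 2 W
4 160/117 32/9 368/117 32/9 -6 2 N
5 40/17 5/4 405/136 5/4 -6 3 W
6 160/149 32/13 4464/1937 32/13 -7 3 N
final -7 4 W

n=0: pose=(-4,2,S); sL=32, sR=160/53; mL=1776/53, mR=160/53; mL+mR=1936/53 → advance +1; mR−mL=-1616/53 → turn -1·90°
n=1: pose=(-4,1,W); sL=40/9, sR=20/9; mL=50/9, mR=20/9; mL+mR=70/9 → advance +1; mR−mL=-10/3 → turn -1·90°
n=2: pose=(-5,1,N); sL=160/89, sR=160/29; mL=11760/2581, mR=160/29; mL+mR=26000/2581 → advance +1; mR−mL=2480/2581 → turn +1·90°
n=3: pose=(-5,2,W); sL=16/5, sR=80/49; mL=984/245, mR=80/49; mL+mR=1384/245 → advance +1; mR−mL=-584/245 → turn -1·90°
n=4: pose=(-6,2,N); sL=160/117, sR=32/9; mL=368/117, mR=32/9; mL+mR=784/117 → advance +1; mR−mL=16/39 → turn +1·90°
n=5: pose=(-6,3,W); sL=40/17, sR=5/4; mL=405/136, mR=5/4; mL+mR=575/136 → advance +1; mR−mL=-235/136 → turn -1·90°
n=6: pose=(-7,3,N); sL=160/149, sR=32/13; mL=4464/1937, mR=32/13; mL+mR=9232/1937 → advance +1; mR−mL=304/1937 → turn +1·90°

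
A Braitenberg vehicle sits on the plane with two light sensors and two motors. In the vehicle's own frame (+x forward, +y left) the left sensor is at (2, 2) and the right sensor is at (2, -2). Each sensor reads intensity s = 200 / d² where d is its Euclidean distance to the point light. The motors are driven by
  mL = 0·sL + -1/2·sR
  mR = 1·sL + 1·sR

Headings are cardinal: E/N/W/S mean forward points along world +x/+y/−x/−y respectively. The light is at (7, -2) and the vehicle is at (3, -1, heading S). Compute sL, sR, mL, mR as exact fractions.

left sensor world pos  = (5, -3); dL² = 5
right sensor world pos = (1, -3); dR² = 37
sL = 200/5 = 40
sR = 200/37 = 200/37
mL = 0·sL + -1/2·sR = -100/37
mR = 1·sL + 1·sR = 1680/37

40 200/37 -100/37 1680/37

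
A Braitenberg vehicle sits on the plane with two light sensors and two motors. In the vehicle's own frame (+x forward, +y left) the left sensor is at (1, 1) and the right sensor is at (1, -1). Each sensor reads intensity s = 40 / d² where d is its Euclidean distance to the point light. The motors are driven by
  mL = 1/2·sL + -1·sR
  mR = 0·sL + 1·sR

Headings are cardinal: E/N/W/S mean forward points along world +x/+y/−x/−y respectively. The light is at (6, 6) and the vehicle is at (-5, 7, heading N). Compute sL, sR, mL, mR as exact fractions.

left sensor world pos  = (-6, 8); dL² = 148
right sensor world pos = (-4, 8); dR² = 104
sL = 40/148 = 10/37
sR = 40/104 = 5/13
mL = 1/2·sL + -1·sR = -120/481
mR = 0·sL + 1·sR = 5/13

10/37 5/13 -120/481 5/13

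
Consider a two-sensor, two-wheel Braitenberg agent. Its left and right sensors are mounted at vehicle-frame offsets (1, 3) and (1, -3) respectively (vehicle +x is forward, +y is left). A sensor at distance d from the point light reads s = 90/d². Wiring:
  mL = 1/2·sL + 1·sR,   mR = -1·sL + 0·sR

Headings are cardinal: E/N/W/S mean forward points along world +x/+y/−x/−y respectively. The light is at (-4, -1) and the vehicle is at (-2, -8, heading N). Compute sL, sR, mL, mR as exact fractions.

left sensor world pos  = (-5, -7); dL² = 37
right sensor world pos = (1, -7); dR² = 61
sL = 90/37 = 90/37
sR = 90/61 = 90/61
mL = 1/2·sL + 1·sR = 6075/2257
mR = -1·sL + 0·sR = -90/37

90/37 90/61 6075/2257 -90/37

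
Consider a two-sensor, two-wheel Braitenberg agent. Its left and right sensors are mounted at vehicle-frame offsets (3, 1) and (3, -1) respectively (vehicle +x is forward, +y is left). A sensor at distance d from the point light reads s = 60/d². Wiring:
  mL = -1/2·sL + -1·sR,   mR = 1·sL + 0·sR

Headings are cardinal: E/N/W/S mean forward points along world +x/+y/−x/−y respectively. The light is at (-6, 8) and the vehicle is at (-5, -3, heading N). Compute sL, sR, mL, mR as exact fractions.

15/16 15/17 -735/544 15/16

left sensor world pos  = (-6, 0); dL² = 64
right sensor world pos = (-4, 0); dR² = 68
sL = 60/64 = 15/16
sR = 60/68 = 15/17
mL = -1/2·sL + -1·sR = -735/544
mR = 1·sL + 0·sR = 15/16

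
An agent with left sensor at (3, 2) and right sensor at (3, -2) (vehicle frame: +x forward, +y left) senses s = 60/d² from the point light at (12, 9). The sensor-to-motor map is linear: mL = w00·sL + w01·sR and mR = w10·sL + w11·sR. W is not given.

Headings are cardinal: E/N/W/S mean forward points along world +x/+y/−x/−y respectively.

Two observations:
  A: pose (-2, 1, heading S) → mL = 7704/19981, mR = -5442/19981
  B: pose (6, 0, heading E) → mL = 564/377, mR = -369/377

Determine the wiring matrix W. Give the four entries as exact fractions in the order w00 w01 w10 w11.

obs A: pose=(-2,1,S) → sL=12/53, sR=60/377, mL=7704/19981, mR=-5442/19981
obs B: pose=(6,0,E) → sL=30/29, sR=6/13, mL=564/377, mR=-369/377
sensor matrix S = [[12/53, 60/377], [30/29, 6/13]]; det S = -34848/579449
solve [mL_A; mL_B] = S·[w00; w01] and [mR_A; mR_B] = S·[w10; w11]:
  w00 = 1, w01 = 1, w10 = -1/2, w11 = -1

1 1 -1/2 -1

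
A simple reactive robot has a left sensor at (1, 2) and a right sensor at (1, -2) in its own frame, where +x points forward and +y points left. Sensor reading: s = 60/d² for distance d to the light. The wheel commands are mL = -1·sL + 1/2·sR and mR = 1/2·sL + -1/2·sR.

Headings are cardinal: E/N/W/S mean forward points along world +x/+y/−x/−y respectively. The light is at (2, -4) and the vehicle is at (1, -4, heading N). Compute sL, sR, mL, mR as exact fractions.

left sensor world pos  = (-1, -3); dL² = 10
right sensor world pos = (3, -3); dR² = 2
sL = 60/10 = 6
sR = 60/2 = 30
mL = -1·sL + 1/2·sR = 9
mR = 1/2·sL + -1/2·sR = -12

6 30 9 -12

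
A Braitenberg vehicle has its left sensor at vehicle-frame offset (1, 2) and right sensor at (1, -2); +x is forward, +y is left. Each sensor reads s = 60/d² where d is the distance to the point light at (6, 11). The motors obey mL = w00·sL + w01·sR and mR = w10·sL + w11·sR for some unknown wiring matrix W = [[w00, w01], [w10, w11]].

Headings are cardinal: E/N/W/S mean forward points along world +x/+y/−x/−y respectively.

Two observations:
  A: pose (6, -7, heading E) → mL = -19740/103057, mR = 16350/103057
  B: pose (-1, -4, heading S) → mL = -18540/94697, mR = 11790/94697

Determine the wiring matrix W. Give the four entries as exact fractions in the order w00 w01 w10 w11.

obs A: pose=(6,-7,E) → sL=60/257, sR=60/401, mL=-19740/103057, mR=16350/103057
obs B: pose=(-1,-4,S) → sL=60/281, sR=60/337, mL=-18540/94697, mR=11790/94697
sensor matrix S = [[60/257, 60/401], [60/281, 60/337]]; det S = 93859200/9759188729
solve [mL_A; mL_B] = S·[w00; w01] and [mR_A; mR_B] = S·[w10; w11]:
  w00 = -1/2, w01 = -1/2, w10 = 1, w11 = -1/2

-1/2 -1/2 1 -1/2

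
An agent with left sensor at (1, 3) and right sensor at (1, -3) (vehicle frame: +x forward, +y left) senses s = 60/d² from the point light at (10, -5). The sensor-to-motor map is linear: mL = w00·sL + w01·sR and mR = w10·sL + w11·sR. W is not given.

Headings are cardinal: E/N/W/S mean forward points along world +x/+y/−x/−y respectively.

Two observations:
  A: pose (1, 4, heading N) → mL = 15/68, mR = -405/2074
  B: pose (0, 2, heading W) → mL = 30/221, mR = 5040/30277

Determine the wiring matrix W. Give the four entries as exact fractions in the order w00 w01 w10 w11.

0 1/2 1 -1

obs A: pose=(1,4,N) → sL=15/61, sR=15/34, mL=15/68, mR=-405/2074
obs B: pose=(0,2,W) → sL=60/137, sR=60/221, mL=30/221, mR=5040/30277
sensor matrix S = [[15/61, 15/34], [60/137, 60/221]]; det S = -233550/1846897
solve [mL_A; mL_B] = S·[w00; w01] and [mR_A; mR_B] = S·[w10; w11]:
  w00 = 0, w01 = 1/2, w10 = 1, w11 = -1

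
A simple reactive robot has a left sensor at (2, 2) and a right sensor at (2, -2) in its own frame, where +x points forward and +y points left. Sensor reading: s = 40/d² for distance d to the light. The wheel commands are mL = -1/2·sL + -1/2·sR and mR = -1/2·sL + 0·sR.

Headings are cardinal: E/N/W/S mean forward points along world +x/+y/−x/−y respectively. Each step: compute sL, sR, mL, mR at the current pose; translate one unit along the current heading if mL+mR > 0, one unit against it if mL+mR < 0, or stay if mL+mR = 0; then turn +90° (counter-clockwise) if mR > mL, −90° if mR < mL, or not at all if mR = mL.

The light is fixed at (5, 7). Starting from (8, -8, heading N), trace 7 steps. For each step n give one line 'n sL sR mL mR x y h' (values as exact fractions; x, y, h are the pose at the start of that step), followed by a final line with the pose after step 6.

n=0: pose=(8,-8,N); sL=4/17, sR=20/97; mL=-364/1649, mR=-2/17; mL+mR=-558/1649 → advance -1; mR−mL=10/97 → turn +1·90°
n=1: pose=(8,-9,W); sL=8/65, sR=40/197; mL=-2088/12805, mR=-4/65; mL+mR=-2876/12805 → advance -1; mR−mL=20/197 → turn +1·90°
n=2: pose=(9,-9,S); sL=1/9, sR=5/41; mL=-43/369, mR=-1/18; mL+mR=-127/738 → advance -1; mR−mL=5/82 → turn +1·90°
n=3: pose=(9,-8,E); sL=8/41, sR=8/65; mL=-424/2665, mR=-4/41; mL+mR=-684/2665 → advance -1; mR−mL=4/65 → turn +1·90°
n=4: pose=(8,-8,N); sL=4/17, sR=20/97; mL=-364/1649, mR=-2/17; mL+mR=-558/1649 → advance -1; mR−mL=10/97 → turn +1·90°
n=5: pose=(8,-9,W); sL=8/65, sR=40/197; mL=-2088/12805, mR=-4/65; mL+mR=-2876/12805 → advance -1; mR−mL=20/197 → turn +1·90°
n=6: pose=(9,-9,S); sL=1/9, sR=5/41; mL=-43/369, mR=-1/18; mL+mR=-127/738 → advance -1; mR−mL=5/82 → turn +1·90°

0 4/17 20/97 -364/1649 -2/17 8 -8 N
1 8/65 40/197 -2088/12805 -4/65 8 -9 W
2 1/9 5/41 -43/369 -1/18 9 -9 S
3 8/41 8/65 -424/2665 -4/41 9 -8 E
4 4/17 20/97 -364/1649 -2/17 8 -8 N
5 8/65 40/197 -2088/12805 -4/65 8 -9 W
6 1/9 5/41 -43/369 -1/18 9 -9 S
final 9 -8 E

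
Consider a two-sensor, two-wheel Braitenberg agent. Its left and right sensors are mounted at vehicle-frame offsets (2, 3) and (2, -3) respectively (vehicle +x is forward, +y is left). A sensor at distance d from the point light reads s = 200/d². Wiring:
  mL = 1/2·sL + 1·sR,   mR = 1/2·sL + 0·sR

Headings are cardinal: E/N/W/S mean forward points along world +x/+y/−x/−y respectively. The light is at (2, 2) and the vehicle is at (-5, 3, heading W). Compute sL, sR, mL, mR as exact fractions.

left sensor world pos  = (-7, 0); dL² = 85
right sensor world pos = (-7, 6); dR² = 97
sL = 200/85 = 40/17
sR = 200/97 = 200/97
mL = 1/2·sL + 1·sR = 5340/1649
mR = 1/2·sL + 0·sR = 20/17

40/17 200/97 5340/1649 20/17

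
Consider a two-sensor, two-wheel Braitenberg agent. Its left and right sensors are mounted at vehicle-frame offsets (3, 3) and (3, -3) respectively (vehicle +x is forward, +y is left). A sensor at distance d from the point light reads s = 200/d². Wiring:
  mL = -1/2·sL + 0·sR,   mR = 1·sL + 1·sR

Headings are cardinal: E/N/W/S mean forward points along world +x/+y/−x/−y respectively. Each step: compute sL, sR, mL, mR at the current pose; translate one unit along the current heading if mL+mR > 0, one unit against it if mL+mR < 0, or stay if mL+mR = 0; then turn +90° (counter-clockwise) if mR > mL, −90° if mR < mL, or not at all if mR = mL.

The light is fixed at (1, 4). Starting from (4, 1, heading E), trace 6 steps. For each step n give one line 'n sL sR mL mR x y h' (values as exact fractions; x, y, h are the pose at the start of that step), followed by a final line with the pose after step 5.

0 50/9 25/9 -25/9 25/3 4 1 E
1 200 200/49 -100 10000/49 5 1 N
2 100/13 100 -50/13 1400/13 5 2 W
3 200/61 8 -100/61 688/61 4 2 S
4 50/9 25/9 -25/9 25/3 4 1 E
5 200 200/49 -100 10000/49 5 1 N
final 5 2 W

n=0: pose=(4,1,E); sL=50/9, sR=25/9; mL=-25/9, mR=25/3; mL+mR=50/9 → advance +1; mR−mL=100/9 → turn +1·90°
n=1: pose=(5,1,N); sL=200, sR=200/49; mL=-100, mR=10000/49; mL+mR=5100/49 → advance +1; mR−mL=14900/49 → turn +1·90°
n=2: pose=(5,2,W); sL=100/13, sR=100; mL=-50/13, mR=1400/13; mL+mR=1350/13 → advance +1; mR−mL=1450/13 → turn +1·90°
n=3: pose=(4,2,S); sL=200/61, sR=8; mL=-100/61, mR=688/61; mL+mR=588/61 → advance +1; mR−mL=788/61 → turn +1·90°
n=4: pose=(4,1,E); sL=50/9, sR=25/9; mL=-25/9, mR=25/3; mL+mR=50/9 → advance +1; mR−mL=100/9 → turn +1·90°
n=5: pose=(5,1,N); sL=200, sR=200/49; mL=-100, mR=10000/49; mL+mR=5100/49 → advance +1; mR−mL=14900/49 → turn +1·90°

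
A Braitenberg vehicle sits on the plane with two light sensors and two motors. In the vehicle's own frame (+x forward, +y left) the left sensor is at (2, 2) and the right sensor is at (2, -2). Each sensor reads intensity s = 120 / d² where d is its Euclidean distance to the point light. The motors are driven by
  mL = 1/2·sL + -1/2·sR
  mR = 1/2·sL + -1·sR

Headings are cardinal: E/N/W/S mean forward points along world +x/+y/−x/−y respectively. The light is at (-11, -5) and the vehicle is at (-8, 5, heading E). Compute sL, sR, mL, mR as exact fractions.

left sensor world pos  = (-6, 7); dL² = 169
right sensor world pos = (-6, 3); dR² = 89
sL = 120/169 = 120/169
sR = 120/89 = 120/89
mL = 1/2·sL + -1/2·sR = -4800/15041
mR = 1/2·sL + -1·sR = -14940/15041

120/169 120/89 -4800/15041 -14940/15041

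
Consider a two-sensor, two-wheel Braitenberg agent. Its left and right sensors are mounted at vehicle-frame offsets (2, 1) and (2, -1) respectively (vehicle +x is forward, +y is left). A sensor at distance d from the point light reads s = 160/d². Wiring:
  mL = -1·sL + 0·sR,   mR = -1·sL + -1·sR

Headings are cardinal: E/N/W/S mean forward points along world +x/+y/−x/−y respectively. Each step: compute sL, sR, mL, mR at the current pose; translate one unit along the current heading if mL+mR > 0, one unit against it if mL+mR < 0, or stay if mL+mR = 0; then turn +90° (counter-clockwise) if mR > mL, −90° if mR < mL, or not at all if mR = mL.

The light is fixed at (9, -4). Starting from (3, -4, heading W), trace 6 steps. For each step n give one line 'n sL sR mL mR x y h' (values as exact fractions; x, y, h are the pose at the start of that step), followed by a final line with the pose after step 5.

0 32/13 32/13 -32/13 -64/13 3 -4 W
1 4 8 -4 -12 4 -4 N
2 160/9 160/13 -160/9 -3520/117 4 -5 E
3 80/17 80/29 -80/17 -3680/493 3 -5 S
4 32/13 32/13 -32/13 -64/13 3 -4 W
5 4 8 -4 -12 4 -4 N
final 4 -5 E

n=0: pose=(3,-4,W); sL=32/13, sR=32/13; mL=-32/13, mR=-64/13; mL+mR=-96/13 → advance -1; mR−mL=-32/13 → turn -1·90°
n=1: pose=(4,-4,N); sL=4, sR=8; mL=-4, mR=-12; mL+mR=-16 → advance -1; mR−mL=-8 → turn -1·90°
n=2: pose=(4,-5,E); sL=160/9, sR=160/13; mL=-160/9, mR=-3520/117; mL+mR=-5600/117 → advance -1; mR−mL=-160/13 → turn -1·90°
n=3: pose=(3,-5,S); sL=80/17, sR=80/29; mL=-80/17, mR=-3680/493; mL+mR=-6000/493 → advance -1; mR−mL=-80/29 → turn -1·90°
n=4: pose=(3,-4,W); sL=32/13, sR=32/13; mL=-32/13, mR=-64/13; mL+mR=-96/13 → advance -1; mR−mL=-32/13 → turn -1·90°
n=5: pose=(4,-4,N); sL=4, sR=8; mL=-4, mR=-12; mL+mR=-16 → advance -1; mR−mL=-8 → turn -1·90°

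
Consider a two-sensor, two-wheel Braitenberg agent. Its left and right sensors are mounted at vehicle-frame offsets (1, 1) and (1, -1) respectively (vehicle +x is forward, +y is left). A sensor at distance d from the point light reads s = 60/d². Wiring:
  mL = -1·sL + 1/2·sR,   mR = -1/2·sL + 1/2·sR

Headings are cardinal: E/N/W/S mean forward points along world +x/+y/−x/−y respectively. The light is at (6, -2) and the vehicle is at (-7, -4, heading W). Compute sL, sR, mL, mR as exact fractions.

12/41 60/197 -1134/8077 48/8077

left sensor world pos  = (-8, -5); dL² = 205
right sensor world pos = (-8, -3); dR² = 197
sL = 60/205 = 12/41
sR = 60/197 = 60/197
mL = -1·sL + 1/2·sR = -1134/8077
mR = -1/2·sL + 1/2·sR = 48/8077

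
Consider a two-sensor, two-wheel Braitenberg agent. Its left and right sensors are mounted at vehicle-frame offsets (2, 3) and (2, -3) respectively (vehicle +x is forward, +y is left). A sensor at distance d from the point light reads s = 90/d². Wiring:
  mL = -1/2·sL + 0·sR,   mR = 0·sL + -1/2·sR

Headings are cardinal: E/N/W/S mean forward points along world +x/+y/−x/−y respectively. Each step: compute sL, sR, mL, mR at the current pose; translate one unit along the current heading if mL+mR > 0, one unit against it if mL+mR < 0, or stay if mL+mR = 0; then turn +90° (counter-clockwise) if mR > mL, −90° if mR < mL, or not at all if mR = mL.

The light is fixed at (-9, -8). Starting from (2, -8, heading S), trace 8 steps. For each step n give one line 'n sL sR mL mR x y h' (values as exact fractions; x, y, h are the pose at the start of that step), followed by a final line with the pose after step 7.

n=0: pose=(2,-8,S); sL=9/20, sR=45/34; mL=-9/40, mR=-45/68; mL+mR=-603/680 → advance -1; mR−mL=-297/680 → turn -1·90°
n=1: pose=(2,-7,W); sL=18/17, sR=90/97; mL=-9/17, mR=-45/97; mL+mR=-1638/1649 → advance -1; mR−mL=108/1649 → turn +1·90°
n=2: pose=(3,-7,S); sL=45/113, sR=45/41; mL=-45/226, mR=-45/82; mL+mR=-3465/4633 → advance -1; mR−mL=-1620/4633 → turn -1·90°
n=3: pose=(3,-6,W); sL=90/101, sR=18/25; mL=-45/101, mR=-9/25; mL+mR=-2034/2525 → advance -1; mR−mL=216/2525 → turn +1·90°
n=4: pose=(4,-6,S); sL=45/128, sR=9/10; mL=-45/256, mR=-9/20; mL+mR=-801/1280 → advance -1; mR−mL=-351/1280 → turn -1·90°
n=5: pose=(4,-5,W); sL=90/121, sR=90/157; mL=-45/121, mR=-45/157; mL+mR=-12510/18997 → advance -1; mR−mL=1620/18997 → turn +1·90°
n=6: pose=(5,-5,S); sL=9/29, sR=45/61; mL=-9/58, mR=-45/122; mL+mR=-927/1769 → advance -1; mR−mL=-378/1769 → turn -1·90°
n=7: pose=(5,-4,W); sL=18/29, sR=90/193; mL=-9/29, mR=-45/193; mL+mR=-3042/5597 → advance -1; mR−mL=432/5597 → turn +1·90°

0 9/20 45/34 -9/40 -45/68 2 -8 S
1 18/17 90/97 -9/17 -45/97 2 -7 W
2 45/113 45/41 -45/226 -45/82 3 -7 S
3 90/101 18/25 -45/101 -9/25 3 -6 W
4 45/128 9/10 -45/256 -9/20 4 -6 S
5 90/121 90/157 -45/121 -45/157 4 -5 W
6 9/29 45/61 -9/58 -45/122 5 -5 S
7 18/29 90/193 -9/29 -45/193 5 -4 W
final 6 -4 S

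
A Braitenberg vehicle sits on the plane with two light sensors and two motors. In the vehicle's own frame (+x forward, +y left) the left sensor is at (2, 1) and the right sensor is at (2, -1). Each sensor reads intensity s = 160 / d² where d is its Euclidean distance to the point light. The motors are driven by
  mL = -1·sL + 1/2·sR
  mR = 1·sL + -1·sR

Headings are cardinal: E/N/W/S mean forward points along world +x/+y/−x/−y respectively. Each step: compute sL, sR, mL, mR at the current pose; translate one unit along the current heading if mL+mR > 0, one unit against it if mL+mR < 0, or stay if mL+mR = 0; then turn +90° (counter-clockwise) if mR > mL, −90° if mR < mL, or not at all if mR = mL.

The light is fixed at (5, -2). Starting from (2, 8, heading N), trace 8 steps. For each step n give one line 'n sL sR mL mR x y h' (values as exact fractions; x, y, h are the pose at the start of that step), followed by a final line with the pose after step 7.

n=0: pose=(2,8,N); sL=1, sR=40/37; mL=-17/37, mR=-3/37; mL+mR=-20/37 → advance -1; mR−mL=14/37 → turn +1·90°
n=1: pose=(2,7,W); sL=160/89, sR=32/25; mL=-2576/2225, mR=1152/2225; mL+mR=-16/25 → advance -1; mR−mL=3728/2225 → turn +1·90°
n=2: pose=(3,7,S); sL=16/5, sR=80/29; mL=-264/145, mR=64/145; mL+mR=-40/29 → advance -1; mR−mL=328/145 → turn +1·90°
n=3: pose=(3,8,E); sL=160/121, sR=160/81; mL=-3280/9801, mR=-6400/9801; mL+mR=-80/81 → advance -1; mR−mL=-1040/3267 → turn -1·90°
n=4: pose=(2,8,S); sL=40/17, sR=2; mL=-23/17, mR=6/17; mL+mR=-1 → advance -1; mR−mL=29/17 → turn +1·90°
n=5: pose=(2,9,E); sL=32/29, sR=160/101; mL=-912/2929, mR=-1408/2929; mL+mR=-80/101 → advance -1; mR−mL=-496/2929 → turn -1·90°
n=6: pose=(1,9,S); sL=16/9, sR=80/53; mL=-488/477, mR=128/477; mL+mR=-40/53 → advance -1; mR−mL=616/477 → turn +1·90°
n=7: pose=(1,10,E); sL=160/173, sR=32/25; mL=-1232/4325, mR=-1536/4325; mL+mR=-16/25 → advance -1; mR−mL=-304/4325 → turn -1·90°

0 1 40/37 -17/37 -3/37 2 8 N
1 160/89 32/25 -2576/2225 1152/2225 2 7 W
2 16/5 80/29 -264/145 64/145 3 7 S
3 160/121 160/81 -3280/9801 -6400/9801 3 8 E
4 40/17 2 -23/17 6/17 2 8 S
5 32/29 160/101 -912/2929 -1408/2929 2 9 E
6 16/9 80/53 -488/477 128/477 1 9 S
7 160/173 32/25 -1232/4325 -1536/4325 1 10 E
final 0 10 S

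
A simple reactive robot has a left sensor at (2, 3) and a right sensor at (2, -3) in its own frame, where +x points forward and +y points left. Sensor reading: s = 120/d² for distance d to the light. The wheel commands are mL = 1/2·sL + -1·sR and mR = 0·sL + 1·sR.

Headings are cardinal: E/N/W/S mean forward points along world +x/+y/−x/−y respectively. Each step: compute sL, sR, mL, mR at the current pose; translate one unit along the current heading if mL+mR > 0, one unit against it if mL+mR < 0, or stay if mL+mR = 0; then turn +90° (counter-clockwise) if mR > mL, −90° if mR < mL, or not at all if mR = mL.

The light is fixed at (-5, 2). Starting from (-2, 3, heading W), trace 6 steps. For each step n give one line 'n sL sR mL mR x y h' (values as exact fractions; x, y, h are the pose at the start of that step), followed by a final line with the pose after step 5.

n=0: pose=(-2,3,W); sL=24, sR=120/17; mL=84/17, mR=120/17; mL+mR=12 → advance +1; mR−mL=36/17 → turn +1·90°
n=1: pose=(-3,3,S); sL=60/13, sR=60; mL=-750/13, mR=60; mL+mR=30/13 → advance +1; mR−mL=1530/13 → turn +1·90°
n=2: pose=(-3,2,E); sL=24/5, sR=24/5; mL=-12/5, mR=24/5; mL+mR=12/5 → advance +1; mR−mL=36/5 → turn +1·90°
n=3: pose=(-2,2,N); sL=30, sR=3; mL=12, mR=3; mL+mR=15 → advance +1; mR−mL=-9 → turn -1·90°
n=4: pose=(-2,3,E); sL=120/41, sR=120/29; mL=-3180/1189, mR=120/29; mL+mR=60/41 → advance +1; mR−mL=8100/1189 → turn +1·90°
n=5: pose=(-1,3,N); sL=12, sR=60/29; mL=114/29, mR=60/29; mL+mR=6 → advance +1; mR−mL=-54/29 → turn -1·90°

0 24 120/17 84/17 120/17 -2 3 W
1 60/13 60 -750/13 60 -3 3 S
2 24/5 24/5 -12/5 24/5 -3 2 E
3 30 3 12 3 -2 2 N
4 120/41 120/29 -3180/1189 120/29 -2 3 E
5 12 60/29 114/29 60/29 -1 3 N
final -1 4 E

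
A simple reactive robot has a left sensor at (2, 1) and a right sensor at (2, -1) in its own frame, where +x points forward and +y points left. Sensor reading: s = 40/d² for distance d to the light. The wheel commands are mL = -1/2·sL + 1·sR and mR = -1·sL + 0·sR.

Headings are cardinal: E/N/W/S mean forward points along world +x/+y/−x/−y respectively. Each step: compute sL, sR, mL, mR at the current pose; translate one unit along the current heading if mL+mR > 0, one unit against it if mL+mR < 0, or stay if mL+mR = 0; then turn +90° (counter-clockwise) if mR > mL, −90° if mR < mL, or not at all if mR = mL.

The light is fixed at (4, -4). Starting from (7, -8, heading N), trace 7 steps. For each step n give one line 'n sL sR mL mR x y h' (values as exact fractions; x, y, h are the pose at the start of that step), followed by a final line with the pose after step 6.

n=0: pose=(7,-8,N); sL=5, sR=2; mL=-1/2, mR=-5; mL+mR=-11/2 → advance -1; mR−mL=-9/2 → turn -1·90°
n=1: pose=(7,-9,E); sL=40/41, sR=40/61; mL=420/2501, mR=-40/41; mL+mR=-2020/2501 → advance -1; mR−mL=-2860/2501 → turn -1·90°
n=2: pose=(6,-9,S); sL=20/29, sR=4/5; mL=66/145, mR=-20/29; mL+mR=-34/145 → advance -1; mR−mL=-166/145 → turn -1·90°
n=3: pose=(6,-8,W); sL=8/5, sR=40/9; mL=164/45, mR=-8/5; mL+mR=92/45 → advance +1; mR−mL=-236/45 → turn -1·90°
n=4: pose=(5,-8,N); sL=10, sR=5; mL=0, mR=-10; mL+mR=-10 → advance -1; mR−mL=-10 → turn -1·90°
n=5: pose=(5,-9,E); sL=8/5, sR=8/9; mL=4/45, mR=-8/5; mL+mR=-68/45 → advance -1; mR−mL=-76/45 → turn -1·90°
n=6: pose=(4,-9,S); sL=4/5, sR=4/5; mL=2/5, mR=-4/5; mL+mR=-2/5 → advance -1; mR−mL=-6/5 → turn -1·90°

0 5 2 -1/2 -5 7 -8 N
1 40/41 40/61 420/2501 -40/41 7 -9 E
2 20/29 4/5 66/145 -20/29 6 -9 S
3 8/5 40/9 164/45 -8/5 6 -8 W
4 10 5 0 -10 5 -8 N
5 8/5 8/9 4/45 -8/5 5 -9 E
6 4/5 4/5 2/5 -4/5 4 -9 S
final 4 -8 W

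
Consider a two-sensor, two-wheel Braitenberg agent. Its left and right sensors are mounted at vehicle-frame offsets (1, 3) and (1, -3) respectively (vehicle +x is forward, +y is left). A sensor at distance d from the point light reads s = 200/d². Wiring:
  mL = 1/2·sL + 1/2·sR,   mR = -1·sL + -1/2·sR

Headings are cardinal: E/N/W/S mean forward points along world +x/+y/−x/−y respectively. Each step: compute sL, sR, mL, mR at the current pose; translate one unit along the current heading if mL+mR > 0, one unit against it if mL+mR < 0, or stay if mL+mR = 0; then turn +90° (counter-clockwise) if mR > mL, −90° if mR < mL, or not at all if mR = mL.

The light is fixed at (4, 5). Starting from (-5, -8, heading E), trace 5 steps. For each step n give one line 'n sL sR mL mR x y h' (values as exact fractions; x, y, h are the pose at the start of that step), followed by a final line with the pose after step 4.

n=0: pose=(-5,-8,E); sL=50/41, sR=5/8; mL=605/656, mR=-1005/656; mL+mR=-25/41 → advance -1; mR−mL=-805/328 → turn -1·90°
n=1: pose=(-6,-8,S); sL=40/49, sR=40/73; mL=2440/3577, mR=-3900/3577; mL+mR=-20/49 → advance -1; mR−mL=-6340/3577 → turn -1·90°
n=2: pose=(-6,-7,W); sL=100/173, sR=100/101; mL=13700/17473, mR=-18750/17473; mL+mR=-50/173 → advance -1; mR−mL=-32450/17473 → turn -1·90°
n=3: pose=(-5,-7,N); sL=40/53, sR=200/157; mL=8440/8321, mR=-11580/8321; mL+mR=-20/53 → advance -1; mR−mL=-20020/8321 → turn -1·90°
n=4: pose=(-5,-8,E); sL=50/41, sR=5/8; mL=605/656, mR=-1005/656; mL+mR=-25/41 → advance -1; mR−mL=-805/328 → turn -1·90°

0 50/41 5/8 605/656 -1005/656 -5 -8 E
1 40/49 40/73 2440/3577 -3900/3577 -6 -8 S
2 100/173 100/101 13700/17473 -18750/17473 -6 -7 W
3 40/53 200/157 8440/8321 -11580/8321 -5 -7 N
4 50/41 5/8 605/656 -1005/656 -5 -8 E
final -6 -8 S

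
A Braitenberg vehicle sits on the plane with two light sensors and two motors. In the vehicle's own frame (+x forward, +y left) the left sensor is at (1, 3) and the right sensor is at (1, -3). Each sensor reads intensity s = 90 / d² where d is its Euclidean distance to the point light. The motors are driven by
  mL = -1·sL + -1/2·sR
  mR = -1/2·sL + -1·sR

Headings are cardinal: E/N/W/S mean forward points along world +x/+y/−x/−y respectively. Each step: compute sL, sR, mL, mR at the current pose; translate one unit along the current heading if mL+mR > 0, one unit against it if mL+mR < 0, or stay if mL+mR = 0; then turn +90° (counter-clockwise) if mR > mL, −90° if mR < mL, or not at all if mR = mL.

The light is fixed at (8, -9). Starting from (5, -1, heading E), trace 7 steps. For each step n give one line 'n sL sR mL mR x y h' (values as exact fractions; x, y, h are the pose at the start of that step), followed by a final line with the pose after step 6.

n=0: pose=(5,-1,E); sL=18/25, sR=90/29; mL=-1647/725, mR=-2511/725; mL+mR=-4158/725 → advance -1; mR−mL=-864/725 → turn -1·90°
n=1: pose=(4,-1,S); sL=9/5, sR=45/49; mL=-1107/490, mR=-891/490; mL+mR=-999/245 → advance -1; mR−mL=108/245 → turn +1·90°
n=2: pose=(4,0,E); sL=10/17, sR=2; mL=-27/17, mR=-39/17; mL+mR=-66/17 → advance -1; mR−mL=-12/17 → turn -1·90°
n=3: pose=(3,0,S); sL=45/34, sR=45/64; mL=-3645/2176, mR=-1485/1088; mL+mR=-6615/2176 → advance -1; mR−mL=675/2176 → turn +1·90°
n=4: pose=(3,1,E); sL=18/37, sR=18/13; mL=-567/481, mR=-783/481; mL+mR=-1350/481 → advance -1; mR−mL=-216/481 → turn -1·90°
n=5: pose=(2,1,S); sL=1, sR=5/9; mL=-23/18, mR=-19/18; mL+mR=-7/3 → advance -1; mR−mL=2/9 → turn +1·90°
n=6: pose=(2,2,E); sL=90/221, sR=90/89; mL=-17955/19669, mR=-23895/19669; mL+mR=-41850/19669 → advance -1; mR−mL=-5940/19669 → turn -1·90°

0 18/25 90/29 -1647/725 -2511/725 5 -1 E
1 9/5 45/49 -1107/490 -891/490 4 -1 S
2 10/17 2 -27/17 -39/17 4 0 E
3 45/34 45/64 -3645/2176 -1485/1088 3 0 S
4 18/37 18/13 -567/481 -783/481 3 1 E
5 1 5/9 -23/18 -19/18 2 1 S
6 90/221 90/89 -17955/19669 -23895/19669 2 2 E
final 1 2 S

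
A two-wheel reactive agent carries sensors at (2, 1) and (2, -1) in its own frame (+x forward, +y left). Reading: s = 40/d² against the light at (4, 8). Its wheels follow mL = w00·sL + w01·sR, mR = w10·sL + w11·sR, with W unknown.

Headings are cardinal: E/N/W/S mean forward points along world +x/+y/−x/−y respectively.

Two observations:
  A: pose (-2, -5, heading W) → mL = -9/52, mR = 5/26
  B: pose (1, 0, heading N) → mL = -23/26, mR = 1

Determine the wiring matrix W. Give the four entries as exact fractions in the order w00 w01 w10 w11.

obs A: pose=(-2,-5,W) → sL=2/13, sR=5/26, mL=-9/52, mR=5/26
obs B: pose=(1,0,N) → sL=10/13, sR=1, mL=-23/26, mR=1
sensor matrix S = [[2/13, 5/26], [10/13, 1]]; det S = 1/169
solve [mL_A; mL_B] = S·[w00; w01] and [mR_A; mR_B] = S·[w10; w11]:
  w00 = -1/2, w01 = -1/2, w10 = 0, w11 = 1

-1/2 -1/2 0 1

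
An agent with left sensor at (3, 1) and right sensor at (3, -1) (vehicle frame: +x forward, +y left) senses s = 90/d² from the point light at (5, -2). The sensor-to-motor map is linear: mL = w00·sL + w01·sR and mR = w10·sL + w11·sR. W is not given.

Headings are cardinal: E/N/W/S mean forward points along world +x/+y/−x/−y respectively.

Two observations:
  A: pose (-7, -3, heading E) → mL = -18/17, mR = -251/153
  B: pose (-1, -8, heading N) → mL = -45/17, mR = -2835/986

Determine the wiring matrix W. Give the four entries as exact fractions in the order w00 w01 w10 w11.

0 -1 -1 -1/2

obs A: pose=(-7,-3,E) → sL=10/9, sR=18/17, mL=-18/17, mR=-251/153
obs B: pose=(-1,-8,N) → sL=45/29, sR=45/17, mL=-45/17, mR=-2835/986
sensor matrix S = [[10/9, 18/17], [45/29, 45/17]]; det S = 640/493
solve [mL_A; mL_B] = S·[w00; w01] and [mR_A; mR_B] = S·[w10; w11]:
  w00 = 0, w01 = -1, w10 = -1, w11 = -1/2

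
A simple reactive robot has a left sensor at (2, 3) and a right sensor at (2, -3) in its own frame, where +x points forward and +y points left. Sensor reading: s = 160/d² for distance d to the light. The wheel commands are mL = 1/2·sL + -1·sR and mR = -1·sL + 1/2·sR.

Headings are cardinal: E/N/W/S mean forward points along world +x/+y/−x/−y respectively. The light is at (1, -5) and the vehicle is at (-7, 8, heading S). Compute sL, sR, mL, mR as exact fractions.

left sensor world pos  = (-4, 6); dL² = 146
right sensor world pos = (-10, 6); dR² = 242
sL = 160/146 = 80/73
sR = 160/242 = 80/121
mL = 1/2·sL + -1·sR = -1000/8833
mR = -1·sL + 1/2·sR = -6760/8833

80/73 80/121 -1000/8833 -6760/8833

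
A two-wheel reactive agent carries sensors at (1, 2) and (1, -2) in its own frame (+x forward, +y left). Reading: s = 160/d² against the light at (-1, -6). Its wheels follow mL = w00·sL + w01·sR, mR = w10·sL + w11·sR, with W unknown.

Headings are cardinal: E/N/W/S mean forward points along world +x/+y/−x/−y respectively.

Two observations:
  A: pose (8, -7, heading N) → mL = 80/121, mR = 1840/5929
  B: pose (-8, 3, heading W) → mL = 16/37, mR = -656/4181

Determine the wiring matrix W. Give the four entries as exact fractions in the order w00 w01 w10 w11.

obs A: pose=(8,-7,N) → sL=160/49, sR=160/121, mL=80/121, mR=1840/5929
obs B: pose=(-8,3,W) → sL=160/113, sR=32/37, mL=16/37, mR=-656/4181
sensor matrix S = [[160/49, 160/121], [160/113, 32/37]]; det S = 23592960/24789149
solve [mL_A; mL_B] = S·[w00; w01] and [mR_A; mR_B] = S·[w10; w11]:
  w00 = 0, w01 = 1/2, w10 = 1/2, w11 = -1

0 1/2 1/2 -1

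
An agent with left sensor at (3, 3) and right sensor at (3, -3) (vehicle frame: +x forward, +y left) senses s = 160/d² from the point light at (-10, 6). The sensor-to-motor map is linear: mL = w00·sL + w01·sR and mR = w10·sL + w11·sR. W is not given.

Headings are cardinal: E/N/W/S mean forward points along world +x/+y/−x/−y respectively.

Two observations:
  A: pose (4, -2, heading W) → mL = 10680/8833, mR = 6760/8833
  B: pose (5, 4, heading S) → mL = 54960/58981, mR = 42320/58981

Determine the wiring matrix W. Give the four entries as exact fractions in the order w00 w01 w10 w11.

1 1/2 -1/2 1

obs A: pose=(4,-2,W) → sL=80/121, sR=80/73, mL=10680/8833, mR=6760/8833
obs B: pose=(5,4,S) → sL=160/349, sR=160/169, mL=54960/58981, mR=42320/58981
sensor matrix S = [[80/121, 80/73], [160/349, 160/169]]; det S = 64358400/520979173
solve [mL_A; mL_B] = S·[w00; w01] and [mR_A; mR_B] = S·[w10; w11]:
  w00 = 1, w01 = 1/2, w10 = -1/2, w11 = 1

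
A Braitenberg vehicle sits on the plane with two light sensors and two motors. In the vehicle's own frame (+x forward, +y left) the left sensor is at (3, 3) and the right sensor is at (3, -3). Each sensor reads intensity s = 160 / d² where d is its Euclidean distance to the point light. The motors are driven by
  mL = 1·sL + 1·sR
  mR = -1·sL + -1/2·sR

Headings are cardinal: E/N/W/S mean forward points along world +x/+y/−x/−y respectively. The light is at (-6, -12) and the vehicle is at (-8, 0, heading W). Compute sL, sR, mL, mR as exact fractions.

left sensor world pos  = (-11, -3); dL² = 106
right sensor world pos = (-11, 3); dR² = 250
sL = 160/106 = 80/53
sR = 160/250 = 16/25
mL = 1·sL + 1·sR = 2848/1325
mR = -1·sL + -1/2·sR = -2424/1325

80/53 16/25 2848/1325 -2424/1325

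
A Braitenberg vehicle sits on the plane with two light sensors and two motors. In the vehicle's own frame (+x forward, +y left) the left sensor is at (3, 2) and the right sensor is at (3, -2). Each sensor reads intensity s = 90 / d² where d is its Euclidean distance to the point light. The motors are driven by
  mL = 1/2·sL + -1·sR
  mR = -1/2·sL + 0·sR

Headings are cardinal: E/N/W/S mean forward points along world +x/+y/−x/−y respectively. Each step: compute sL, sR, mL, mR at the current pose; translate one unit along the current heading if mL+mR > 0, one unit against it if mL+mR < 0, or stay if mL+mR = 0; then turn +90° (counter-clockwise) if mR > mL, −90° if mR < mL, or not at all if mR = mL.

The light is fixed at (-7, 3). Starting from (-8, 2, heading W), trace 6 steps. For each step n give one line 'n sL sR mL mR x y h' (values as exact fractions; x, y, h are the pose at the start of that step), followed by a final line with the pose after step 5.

0 18/5 90/17 -297/85 -9/5 -8 2 W
1 9/2 9/2 -9/4 -9/4 -7 2 S
2 90/13 90/13 -45/13 -45/13 -7 3 S
3 45/4 45/4 -45/8 -45/8 -7 4 S
4 18 18 -9 -9 -7 5 S
5 45/2 45/2 -45/4 -45/4 -7 6 S
final -7 7 S

n=0: pose=(-8,2,W); sL=18/5, sR=90/17; mL=-297/85, mR=-9/5; mL+mR=-90/17 → advance -1; mR−mL=144/85 → turn +1·90°
n=1: pose=(-7,2,S); sL=9/2, sR=9/2; mL=-9/4, mR=-9/4; mL+mR=-9/2 → advance -1; mR−mL=0 → turn +0·90°
n=2: pose=(-7,3,S); sL=90/13, sR=90/13; mL=-45/13, mR=-45/13; mL+mR=-90/13 → advance -1; mR−mL=0 → turn +0·90°
n=3: pose=(-7,4,S); sL=45/4, sR=45/4; mL=-45/8, mR=-45/8; mL+mR=-45/4 → advance -1; mR−mL=0 → turn +0·90°
n=4: pose=(-7,5,S); sL=18, sR=18; mL=-9, mR=-9; mL+mR=-18 → advance -1; mR−mL=0 → turn +0·90°
n=5: pose=(-7,6,S); sL=45/2, sR=45/2; mL=-45/4, mR=-45/4; mL+mR=-45/2 → advance -1; mR−mL=0 → turn +0·90°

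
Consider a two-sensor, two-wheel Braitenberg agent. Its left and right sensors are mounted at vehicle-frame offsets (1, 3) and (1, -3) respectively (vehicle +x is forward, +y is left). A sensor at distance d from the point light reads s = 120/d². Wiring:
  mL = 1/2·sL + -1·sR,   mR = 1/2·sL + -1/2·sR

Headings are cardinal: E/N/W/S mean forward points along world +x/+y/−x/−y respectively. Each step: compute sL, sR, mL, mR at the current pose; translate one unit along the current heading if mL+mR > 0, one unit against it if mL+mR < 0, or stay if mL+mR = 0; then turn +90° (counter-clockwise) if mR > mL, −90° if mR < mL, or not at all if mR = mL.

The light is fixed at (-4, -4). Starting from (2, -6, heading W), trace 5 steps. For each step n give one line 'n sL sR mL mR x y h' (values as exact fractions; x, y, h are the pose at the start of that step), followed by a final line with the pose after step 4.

0 12/5 60/13 -222/65 -72/65 2 -6 W
1 120/109 24/5 -2316/545 -1008/545 3 -6 S
2 30/17 3/2 -21/34 9/68 3 -5 E
3 40/3 40/27 140/27 160/27 2 -5 N
4 60/17 60/17 -30/17 0 2 -4 W
final 3 -4 S

n=0: pose=(2,-6,W); sL=12/5, sR=60/13; mL=-222/65, mR=-72/65; mL+mR=-294/65 → advance -1; mR−mL=30/13 → turn +1·90°
n=1: pose=(3,-6,S); sL=120/109, sR=24/5; mL=-2316/545, mR=-1008/545; mL+mR=-3324/545 → advance -1; mR−mL=12/5 → turn +1·90°
n=2: pose=(3,-5,E); sL=30/17, sR=3/2; mL=-21/34, mR=9/68; mL+mR=-33/68 → advance -1; mR−mL=3/4 → turn +1·90°
n=3: pose=(2,-5,N); sL=40/3, sR=40/27; mL=140/27, mR=160/27; mL+mR=100/9 → advance +1; mR−mL=20/27 → turn +1·90°
n=4: pose=(2,-4,W); sL=60/17, sR=60/17; mL=-30/17, mR=0; mL+mR=-30/17 → advance -1; mR−mL=30/17 → turn +1·90°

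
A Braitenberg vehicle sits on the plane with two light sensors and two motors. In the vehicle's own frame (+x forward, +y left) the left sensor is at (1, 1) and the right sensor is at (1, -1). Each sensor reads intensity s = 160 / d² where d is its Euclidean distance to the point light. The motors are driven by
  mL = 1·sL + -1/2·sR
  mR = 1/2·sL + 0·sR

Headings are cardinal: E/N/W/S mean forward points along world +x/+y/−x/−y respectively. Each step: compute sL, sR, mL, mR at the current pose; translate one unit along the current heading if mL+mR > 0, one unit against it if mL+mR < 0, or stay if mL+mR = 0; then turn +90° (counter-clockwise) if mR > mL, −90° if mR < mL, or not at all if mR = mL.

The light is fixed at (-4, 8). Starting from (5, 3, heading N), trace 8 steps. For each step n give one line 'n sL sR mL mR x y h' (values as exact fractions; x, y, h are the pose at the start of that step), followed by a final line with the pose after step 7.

0 2 40/29 38/29 1 5 3 N
1 160/109 32/25 2256/2725 80/109 5 4 E
2 80/73 80/53 1320/3869 40/73 6 4 S
3 160/137 160/157 14160/21509 80/137 6 3 E
4 8/9 20/17 46/153 4/9 7 3 S
5 160/169 160/193 17360/32617 80/169 7 2 E
6 80/109 16/17 488/1853 40/109 8 2 S
7 32/41 160/233 4176/9553 16/41 8 1 E
final 9 1 S

n=0: pose=(5,3,N); sL=2, sR=40/29; mL=38/29, mR=1; mL+mR=67/29 → advance +1; mR−mL=-9/29 → turn -1·90°
n=1: pose=(5,4,E); sL=160/109, sR=32/25; mL=2256/2725, mR=80/109; mL+mR=4256/2725 → advance +1; mR−mL=-256/2725 → turn -1·90°
n=2: pose=(6,4,S); sL=80/73, sR=80/53; mL=1320/3869, mR=40/73; mL+mR=3440/3869 → advance +1; mR−mL=800/3869 → turn +1·90°
n=3: pose=(6,3,E); sL=160/137, sR=160/157; mL=14160/21509, mR=80/137; mL+mR=26720/21509 → advance +1; mR−mL=-1600/21509 → turn -1·90°
n=4: pose=(7,3,S); sL=8/9, sR=20/17; mL=46/153, mR=4/9; mL+mR=38/51 → advance +1; mR−mL=22/153 → turn +1·90°
n=5: pose=(7,2,E); sL=160/169, sR=160/193; mL=17360/32617, mR=80/169; mL+mR=32800/32617 → advance +1; mR−mL=-1920/32617 → turn -1·90°
n=6: pose=(8,2,S); sL=80/109, sR=16/17; mL=488/1853, mR=40/109; mL+mR=1168/1853 → advance +1; mR−mL=192/1853 → turn +1·90°
n=7: pose=(8,1,E); sL=32/41, sR=160/233; mL=4176/9553, mR=16/41; mL+mR=7904/9553 → advance +1; mR−mL=-448/9553 → turn -1·90°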